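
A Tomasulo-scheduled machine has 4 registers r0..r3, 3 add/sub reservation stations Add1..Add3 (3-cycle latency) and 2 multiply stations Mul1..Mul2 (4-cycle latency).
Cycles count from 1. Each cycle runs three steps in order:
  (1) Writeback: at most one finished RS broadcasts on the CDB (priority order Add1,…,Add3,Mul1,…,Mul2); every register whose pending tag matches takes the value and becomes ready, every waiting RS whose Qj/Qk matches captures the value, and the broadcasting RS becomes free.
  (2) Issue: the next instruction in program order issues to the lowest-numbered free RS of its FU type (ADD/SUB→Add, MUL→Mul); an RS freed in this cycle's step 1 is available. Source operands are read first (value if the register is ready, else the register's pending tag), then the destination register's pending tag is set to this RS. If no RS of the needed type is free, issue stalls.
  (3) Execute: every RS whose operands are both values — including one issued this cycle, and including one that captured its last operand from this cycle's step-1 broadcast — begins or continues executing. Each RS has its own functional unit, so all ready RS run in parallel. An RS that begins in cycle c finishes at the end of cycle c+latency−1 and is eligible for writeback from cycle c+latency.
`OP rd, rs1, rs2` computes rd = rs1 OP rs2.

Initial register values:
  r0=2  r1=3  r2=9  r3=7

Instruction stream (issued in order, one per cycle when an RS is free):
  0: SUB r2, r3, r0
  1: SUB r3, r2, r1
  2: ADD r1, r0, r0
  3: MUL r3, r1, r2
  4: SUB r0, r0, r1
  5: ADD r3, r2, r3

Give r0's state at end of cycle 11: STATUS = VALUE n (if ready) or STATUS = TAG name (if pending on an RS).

c1: issue SUB r2<-Add1 | r0:2,r1:3,r2:Add1,r3:7
c2: issue SUB r3<-Add2 | r0:2,r1:3,r2:Add1,r3:Add2
c3: issue ADD r1<-Add3 | r0:2,r1:Add3,r2:Add1,r3:Add2
c4: CDB Add1=5; issue MUL r3<-Mul1 | r0:2,r1:Add3,r2:5,r3:Mul1
c5: issue SUB r0<-Add1 | r0:Add1,r1:Add3,r2:5,r3:Mul1
c6: CDB Add3=4; issue ADD r3<-Add3 | r0:Add1,r1:4,r2:5,r3:Add3
c7: CDB Add2=2 | r0:Add1,r1:4,r2:5,r3:Add3
c8: - | r0:Add1,r1:4,r2:5,r3:Add3
c9: CDB Add1=-2 | r0:-2,r1:4,r2:5,r3:Add3
c10: CDB Mul1=20 | r0:-2,r1:4,r2:5,r3:Add3
c11: - | r0:-2,r1:4,r2:5,r3:Add3

STATUS = VALUE -2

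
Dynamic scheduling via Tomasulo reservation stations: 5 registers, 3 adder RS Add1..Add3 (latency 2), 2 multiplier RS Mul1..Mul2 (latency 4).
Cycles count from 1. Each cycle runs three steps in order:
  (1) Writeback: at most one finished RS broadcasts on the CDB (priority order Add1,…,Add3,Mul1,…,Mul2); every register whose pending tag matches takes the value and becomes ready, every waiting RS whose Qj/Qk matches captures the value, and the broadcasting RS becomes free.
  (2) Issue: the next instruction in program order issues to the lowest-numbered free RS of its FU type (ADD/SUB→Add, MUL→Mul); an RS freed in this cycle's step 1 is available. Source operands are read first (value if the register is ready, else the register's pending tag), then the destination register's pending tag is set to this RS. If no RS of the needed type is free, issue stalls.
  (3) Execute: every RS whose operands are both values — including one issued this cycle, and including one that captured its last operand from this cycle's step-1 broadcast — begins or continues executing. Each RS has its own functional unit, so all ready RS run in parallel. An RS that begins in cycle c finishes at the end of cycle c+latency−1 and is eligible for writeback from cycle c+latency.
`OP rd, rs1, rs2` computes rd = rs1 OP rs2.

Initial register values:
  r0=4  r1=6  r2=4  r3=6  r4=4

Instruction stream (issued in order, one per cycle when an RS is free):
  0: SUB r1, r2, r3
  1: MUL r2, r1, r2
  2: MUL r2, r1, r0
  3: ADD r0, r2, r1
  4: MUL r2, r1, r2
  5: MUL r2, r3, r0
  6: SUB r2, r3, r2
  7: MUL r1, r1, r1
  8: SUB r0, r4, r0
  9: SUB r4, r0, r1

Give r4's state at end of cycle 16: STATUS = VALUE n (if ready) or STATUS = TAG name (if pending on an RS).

STATUS = TAG Add3

c1: issue SUB r1<-Add1 | r0:4,r1:Add1,r2:4,r3:6,r4:4
c2: issue MUL r2<-Mul1 | r0:4,r1:Add1,r2:Mul1,r3:6,r4:4
c3: CDB Add1=-2; issue MUL r2<-Mul2 | r0:4,r1:-2,r2:Mul2,r3:6,r4:4
c4: issue ADD r0<-Add1 | r0:Add1,r1:-2,r2:Mul2,r3:6,r4:4
c5: stall | r0:Add1,r1:-2,r2:Mul2,r3:6,r4:4
c6: stall | r0:Add1,r1:-2,r2:Mul2,r3:6,r4:4
c7: CDB Mul1=-8; issue MUL r2<-Mul1 | r0:Add1,r1:-2,r2:Mul1,r3:6,r4:4
c8: CDB Mul2=-8; issue MUL r2<-Mul2 | r0:Add1,r1:-2,r2:Mul2,r3:6,r4:4
c9: issue SUB r2<-Add2 | r0:Add1,r1:-2,r2:Add2,r3:6,r4:4
c10: CDB Add1=-10; stall | r0:-10,r1:-2,r2:Add2,r3:6,r4:4
c11: stall | r0:-10,r1:-2,r2:Add2,r3:6,r4:4
c12: CDB Mul1=16; issue MUL r1<-Mul1 | r0:-10,r1:Mul1,r2:Add2,r3:6,r4:4
c13: issue SUB r0<-Add1 | r0:Add1,r1:Mul1,r2:Add2,r3:6,r4:4
c14: CDB Mul2=-60; issue SUB r4<-Add3 | r0:Add1,r1:Mul1,r2:Add2,r3:6,r4:Add3
c15: CDB Add1=14 | r0:14,r1:Mul1,r2:Add2,r3:6,r4:Add3
c16: CDB Add2=66 | r0:14,r1:Mul1,r2:66,r3:6,r4:Add3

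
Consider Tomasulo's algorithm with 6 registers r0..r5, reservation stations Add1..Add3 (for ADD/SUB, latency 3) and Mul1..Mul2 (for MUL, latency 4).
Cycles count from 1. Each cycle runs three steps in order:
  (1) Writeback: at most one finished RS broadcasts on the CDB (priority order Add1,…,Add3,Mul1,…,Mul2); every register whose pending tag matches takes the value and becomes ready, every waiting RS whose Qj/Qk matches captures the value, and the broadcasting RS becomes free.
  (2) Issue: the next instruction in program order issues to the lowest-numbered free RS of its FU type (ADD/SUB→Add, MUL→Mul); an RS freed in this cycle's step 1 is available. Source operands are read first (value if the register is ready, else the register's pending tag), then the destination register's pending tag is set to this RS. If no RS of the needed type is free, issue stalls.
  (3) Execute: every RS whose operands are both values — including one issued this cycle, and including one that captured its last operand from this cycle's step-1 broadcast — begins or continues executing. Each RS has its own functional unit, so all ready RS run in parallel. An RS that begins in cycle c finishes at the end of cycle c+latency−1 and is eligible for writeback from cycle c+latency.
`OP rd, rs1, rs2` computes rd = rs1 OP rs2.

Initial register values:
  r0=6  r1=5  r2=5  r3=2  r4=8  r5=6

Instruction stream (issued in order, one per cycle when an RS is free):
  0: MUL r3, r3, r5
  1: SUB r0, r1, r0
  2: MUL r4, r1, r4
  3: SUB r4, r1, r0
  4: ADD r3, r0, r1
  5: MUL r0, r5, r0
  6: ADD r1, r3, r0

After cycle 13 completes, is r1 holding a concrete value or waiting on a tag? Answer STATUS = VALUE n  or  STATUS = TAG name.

c1: issue MUL r3<-Mul1 | r0:6,r1:5,r2:5,r3:Mul1,r4:8,r5:6
c2: issue SUB r0<-Add1 | r0:Add1,r1:5,r2:5,r3:Mul1,r4:8,r5:6
c3: issue MUL r4<-Mul2 | r0:Add1,r1:5,r2:5,r3:Mul1,r4:Mul2,r5:6
c4: issue SUB r4<-Add2 | r0:Add1,r1:5,r2:5,r3:Mul1,r4:Add2,r5:6
c5: CDB Add1=-1; issue ADD r3<-Add1 | r0:-1,r1:5,r2:5,r3:Add1,r4:Add2,r5:6
c6: CDB Mul1=12; issue MUL r0<-Mul1 | r0:Mul1,r1:5,r2:5,r3:Add1,r4:Add2,r5:6
c7: CDB Mul2=40; issue ADD r1<-Add3 | r0:Mul1,r1:Add3,r2:5,r3:Add1,r4:Add2,r5:6
c8: CDB Add1=4 | r0:Mul1,r1:Add3,r2:5,r3:4,r4:Add2,r5:6
c9: CDB Add2=6 | r0:Mul1,r1:Add3,r2:5,r3:4,r4:6,r5:6
c10: CDB Mul1=-6 | r0:-6,r1:Add3,r2:5,r3:4,r4:6,r5:6
c11: - | r0:-6,r1:Add3,r2:5,r3:4,r4:6,r5:6
c12: - | r0:-6,r1:Add3,r2:5,r3:4,r4:6,r5:6
c13: CDB Add3=-2 | r0:-6,r1:-2,r2:5,r3:4,r4:6,r5:6

STATUS = VALUE -2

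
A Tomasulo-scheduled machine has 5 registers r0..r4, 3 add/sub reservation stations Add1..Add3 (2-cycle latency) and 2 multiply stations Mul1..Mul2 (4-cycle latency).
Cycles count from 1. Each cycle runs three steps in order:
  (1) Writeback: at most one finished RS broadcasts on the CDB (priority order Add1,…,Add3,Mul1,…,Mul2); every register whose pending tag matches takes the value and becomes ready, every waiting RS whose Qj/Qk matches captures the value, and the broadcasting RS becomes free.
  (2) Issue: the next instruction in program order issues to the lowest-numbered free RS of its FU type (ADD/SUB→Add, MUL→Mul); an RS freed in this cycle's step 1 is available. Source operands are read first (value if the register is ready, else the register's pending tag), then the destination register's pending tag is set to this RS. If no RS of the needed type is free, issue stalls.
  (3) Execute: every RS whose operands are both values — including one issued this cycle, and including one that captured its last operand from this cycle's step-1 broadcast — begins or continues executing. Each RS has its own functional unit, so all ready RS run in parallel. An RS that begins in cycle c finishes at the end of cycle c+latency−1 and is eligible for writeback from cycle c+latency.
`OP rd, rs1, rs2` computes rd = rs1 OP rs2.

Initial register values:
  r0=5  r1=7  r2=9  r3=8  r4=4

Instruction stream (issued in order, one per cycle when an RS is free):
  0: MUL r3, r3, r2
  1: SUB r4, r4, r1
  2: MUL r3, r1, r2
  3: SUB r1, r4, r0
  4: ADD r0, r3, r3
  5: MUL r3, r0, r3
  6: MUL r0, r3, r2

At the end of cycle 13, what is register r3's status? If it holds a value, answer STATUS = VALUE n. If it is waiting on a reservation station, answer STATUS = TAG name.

c1: issue MUL r3<-Mul1 | r0:5,r1:7,r2:9,r3:Mul1,r4:4
c2: issue SUB r4<-Add1 | r0:5,r1:7,r2:9,r3:Mul1,r4:Add1
c3: issue MUL r3<-Mul2 | r0:5,r1:7,r2:9,r3:Mul2,r4:Add1
c4: CDB Add1=-3; issue SUB r1<-Add1 | r0:5,r1:Add1,r2:9,r3:Mul2,r4:-3
c5: CDB Mul1=72; issue ADD r0<-Add2 | r0:Add2,r1:Add1,r2:9,r3:Mul2,r4:-3
c6: CDB Add1=-8; issue MUL r3<-Mul1 | r0:Add2,r1:-8,r2:9,r3:Mul1,r4:-3
c7: CDB Mul2=63; issue MUL r0<-Mul2 | r0:Mul2,r1:-8,r2:9,r3:Mul1,r4:-3
c8: - | r0:Mul2,r1:-8,r2:9,r3:Mul1,r4:-3
c9: CDB Add2=126 | r0:Mul2,r1:-8,r2:9,r3:Mul1,r4:-3
c10: - | r0:Mul2,r1:-8,r2:9,r3:Mul1,r4:-3
c11: - | r0:Mul2,r1:-8,r2:9,r3:Mul1,r4:-3
c12: - | r0:Mul2,r1:-8,r2:9,r3:Mul1,r4:-3
c13: CDB Mul1=7938 | r0:Mul2,r1:-8,r2:9,r3:7938,r4:-3

STATUS = VALUE 7938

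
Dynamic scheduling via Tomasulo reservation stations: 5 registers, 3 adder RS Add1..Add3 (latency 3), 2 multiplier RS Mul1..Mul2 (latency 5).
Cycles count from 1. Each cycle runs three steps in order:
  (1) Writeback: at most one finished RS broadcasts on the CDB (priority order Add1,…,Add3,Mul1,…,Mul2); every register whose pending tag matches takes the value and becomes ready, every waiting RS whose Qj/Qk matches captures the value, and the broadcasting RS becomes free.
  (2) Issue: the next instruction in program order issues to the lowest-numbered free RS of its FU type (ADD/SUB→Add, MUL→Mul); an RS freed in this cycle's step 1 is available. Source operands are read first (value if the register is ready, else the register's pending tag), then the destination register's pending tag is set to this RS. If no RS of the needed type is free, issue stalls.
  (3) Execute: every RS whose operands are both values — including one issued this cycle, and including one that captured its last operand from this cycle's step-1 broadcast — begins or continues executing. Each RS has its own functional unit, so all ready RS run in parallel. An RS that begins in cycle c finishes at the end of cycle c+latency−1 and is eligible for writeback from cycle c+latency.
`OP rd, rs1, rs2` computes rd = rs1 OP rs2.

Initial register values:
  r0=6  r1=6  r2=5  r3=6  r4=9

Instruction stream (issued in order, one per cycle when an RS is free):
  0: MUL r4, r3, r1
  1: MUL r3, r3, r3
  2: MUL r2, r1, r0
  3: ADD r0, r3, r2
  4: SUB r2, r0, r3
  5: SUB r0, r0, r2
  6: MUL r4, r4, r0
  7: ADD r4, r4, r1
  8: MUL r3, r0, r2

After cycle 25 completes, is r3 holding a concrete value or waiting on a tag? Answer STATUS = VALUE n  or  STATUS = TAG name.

STATUS = VALUE 1296

cycle 1: issue MUL r4<-Mul1 // r0:6,r1:6,r2:5,r3:6,r4:Mul1
cycle 2: issue MUL r3<-Mul2 // r0:6,r1:6,r2:5,r3:Mul2,r4:Mul1
cycle 3: stall // r0:6,r1:6,r2:5,r3:Mul2,r4:Mul1
cycle 4: stall // r0:6,r1:6,r2:5,r3:Mul2,r4:Mul1
cycle 5: stall // r0:6,r1:6,r2:5,r3:Mul2,r4:Mul1
cycle 6: CDB Mul1=36; issue MUL r2<-Mul1 // r0:6,r1:6,r2:Mul1,r3:Mul2,r4:36
cycle 7: CDB Mul2=36; issue ADD r0<-Add1 // r0:Add1,r1:6,r2:Mul1,r3:36,r4:36
cycle 8: issue SUB r2<-Add2 // r0:Add1,r1:6,r2:Add2,r3:36,r4:36
cycle 9: issue SUB r0<-Add3 // r0:Add3,r1:6,r2:Add2,r3:36,r4:36
cycle 10: issue MUL r4<-Mul2 // r0:Add3,r1:6,r2:Add2,r3:36,r4:Mul2
cycle 11: CDB Mul1=36; stall // r0:Add3,r1:6,r2:Add2,r3:36,r4:Mul2
cycle 12: stall // r0:Add3,r1:6,r2:Add2,r3:36,r4:Mul2
cycle 13: stall // r0:Add3,r1:6,r2:Add2,r3:36,r4:Mul2
cycle 14: CDB Add1=72; issue ADD r4<-Add1 // r0:Add3,r1:6,r2:Add2,r3:36,r4:Add1
cycle 15: issue MUL r3<-Mul1 // r0:Add3,r1:6,r2:Add2,r3:Mul1,r4:Add1
cycle 16: - // r0:Add3,r1:6,r2:Add2,r3:Mul1,r4:Add1
cycle 17: CDB Add2=36 // r0:Add3,r1:6,r2:36,r3:Mul1,r4:Add1
cycle 18: - // r0:Add3,r1:6,r2:36,r3:Mul1,r4:Add1
cycle 19: - // r0:Add3,r1:6,r2:36,r3:Mul1,r4:Add1
cycle 20: CDB Add3=36 // r0:36,r1:6,r2:36,r3:Mul1,r4:Add1
cycle 21: - // r0:36,r1:6,r2:36,r3:Mul1,r4:Add1
cycle 22: - // r0:36,r1:6,r2:36,r3:Mul1,r4:Add1
cycle 23: - // r0:36,r1:6,r2:36,r3:Mul1,r4:Add1
cycle 24: - // r0:36,r1:6,r2:36,r3:Mul1,r4:Add1
cycle 25: CDB Mul1=1296 // r0:36,r1:6,r2:36,r3:1296,r4:Add1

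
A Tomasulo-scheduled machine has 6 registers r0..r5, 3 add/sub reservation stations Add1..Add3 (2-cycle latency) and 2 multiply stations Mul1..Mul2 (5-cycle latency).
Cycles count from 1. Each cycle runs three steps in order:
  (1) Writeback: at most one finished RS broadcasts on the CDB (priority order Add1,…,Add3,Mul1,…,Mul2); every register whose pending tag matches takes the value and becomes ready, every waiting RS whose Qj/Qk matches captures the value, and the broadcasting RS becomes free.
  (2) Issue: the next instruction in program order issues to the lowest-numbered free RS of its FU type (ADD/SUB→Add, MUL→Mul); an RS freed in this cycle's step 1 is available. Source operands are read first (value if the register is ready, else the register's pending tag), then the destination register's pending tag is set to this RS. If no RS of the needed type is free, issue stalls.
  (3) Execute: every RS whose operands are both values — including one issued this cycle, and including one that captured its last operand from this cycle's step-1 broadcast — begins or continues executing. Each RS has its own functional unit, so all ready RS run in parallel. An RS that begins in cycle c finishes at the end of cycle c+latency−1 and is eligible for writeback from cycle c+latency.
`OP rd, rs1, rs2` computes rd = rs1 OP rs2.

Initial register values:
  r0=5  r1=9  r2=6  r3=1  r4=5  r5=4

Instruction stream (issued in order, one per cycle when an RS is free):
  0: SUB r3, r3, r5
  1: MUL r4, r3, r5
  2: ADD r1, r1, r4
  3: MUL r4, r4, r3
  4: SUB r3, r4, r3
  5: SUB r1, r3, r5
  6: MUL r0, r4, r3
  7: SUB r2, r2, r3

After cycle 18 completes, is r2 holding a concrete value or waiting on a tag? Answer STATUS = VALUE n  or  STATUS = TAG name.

cycle 1: issue SUB r3<-Add1 // r0:5,r1:9,r2:6,r3:Add1,r4:5,r5:4
cycle 2: issue MUL r4<-Mul1 // r0:5,r1:9,r2:6,r3:Add1,r4:Mul1,r5:4
cycle 3: CDB Add1=-3; issue ADD r1<-Add1 // r0:5,r1:Add1,r2:6,r3:-3,r4:Mul1,r5:4
cycle 4: issue MUL r4<-Mul2 // r0:5,r1:Add1,r2:6,r3:-3,r4:Mul2,r5:4
cycle 5: issue SUB r3<-Add2 // r0:5,r1:Add1,r2:6,r3:Add2,r4:Mul2,r5:4
cycle 6: issue SUB r1<-Add3 // r0:5,r1:Add3,r2:6,r3:Add2,r4:Mul2,r5:4
cycle 7: stall // r0:5,r1:Add3,r2:6,r3:Add2,r4:Mul2,r5:4
cycle 8: CDB Mul1=-12; issue MUL r0<-Mul1 // r0:Mul1,r1:Add3,r2:6,r3:Add2,r4:Mul2,r5:4
cycle 9: stall // r0:Mul1,r1:Add3,r2:6,r3:Add2,r4:Mul2,r5:4
cycle 10: CDB Add1=-3; issue SUB r2<-Add1 // r0:Mul1,r1:Add3,r2:Add1,r3:Add2,r4:Mul2,r5:4
cycle 11: - // r0:Mul1,r1:Add3,r2:Add1,r3:Add2,r4:Mul2,r5:4
cycle 12: - // r0:Mul1,r1:Add3,r2:Add1,r3:Add2,r4:Mul2,r5:4
cycle 13: CDB Mul2=36 // r0:Mul1,r1:Add3,r2:Add1,r3:Add2,r4:36,r5:4
cycle 14: - // r0:Mul1,r1:Add3,r2:Add1,r3:Add2,r4:36,r5:4
cycle 15: CDB Add2=39 // r0:Mul1,r1:Add3,r2:Add1,r3:39,r4:36,r5:4
cycle 16: - // r0:Mul1,r1:Add3,r2:Add1,r3:39,r4:36,r5:4
cycle 17: CDB Add1=-33 // r0:Mul1,r1:Add3,r2:-33,r3:39,r4:36,r5:4
cycle 18: CDB Add3=35 // r0:Mul1,r1:35,r2:-33,r3:39,r4:36,r5:4

STATUS = VALUE -33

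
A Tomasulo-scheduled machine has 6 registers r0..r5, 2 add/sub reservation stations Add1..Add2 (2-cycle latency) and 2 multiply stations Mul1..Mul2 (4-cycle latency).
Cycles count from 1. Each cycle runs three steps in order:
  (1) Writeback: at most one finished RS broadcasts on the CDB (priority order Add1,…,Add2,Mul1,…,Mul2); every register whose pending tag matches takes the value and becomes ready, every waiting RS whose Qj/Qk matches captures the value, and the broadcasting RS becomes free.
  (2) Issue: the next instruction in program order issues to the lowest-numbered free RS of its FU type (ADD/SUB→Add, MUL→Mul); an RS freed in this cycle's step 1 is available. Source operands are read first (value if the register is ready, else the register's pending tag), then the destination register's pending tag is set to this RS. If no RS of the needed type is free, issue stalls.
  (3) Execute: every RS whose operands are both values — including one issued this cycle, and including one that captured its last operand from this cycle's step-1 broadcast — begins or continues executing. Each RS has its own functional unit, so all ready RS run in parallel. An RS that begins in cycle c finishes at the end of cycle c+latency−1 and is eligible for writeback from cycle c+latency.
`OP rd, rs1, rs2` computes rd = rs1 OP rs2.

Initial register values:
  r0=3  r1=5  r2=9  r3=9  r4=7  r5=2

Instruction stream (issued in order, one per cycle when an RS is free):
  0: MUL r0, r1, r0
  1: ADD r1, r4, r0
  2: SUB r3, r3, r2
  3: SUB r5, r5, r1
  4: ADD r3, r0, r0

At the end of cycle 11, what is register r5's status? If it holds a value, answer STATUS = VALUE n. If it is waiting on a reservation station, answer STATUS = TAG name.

  c1: issue MUL r0<-Mul1  regs: r0:Mul1,r1:5,r2:9,r3:9,r4:7,r5:2
  c2: issue ADD r1<-Add1  regs: r0:Mul1,r1:Add1,r2:9,r3:9,r4:7,r5:2
  c3: issue SUB r3<-Add2  regs: r0:Mul1,r1:Add1,r2:9,r3:Add2,r4:7,r5:2
  c4: stall  regs: r0:Mul1,r1:Add1,r2:9,r3:Add2,r4:7,r5:2
  c5: CDB Add2=0; issue SUB r5<-Add2  regs: r0:Mul1,r1:Add1,r2:9,r3:0,r4:7,r5:Add2
  c6: CDB Mul1=15; stall  regs: r0:15,r1:Add1,r2:9,r3:0,r4:7,r5:Add2
  c7: stall  regs: r0:15,r1:Add1,r2:9,r3:0,r4:7,r5:Add2
  c8: CDB Add1=22; issue ADD r3<-Add1  regs: r0:15,r1:22,r2:9,r3:Add1,r4:7,r5:Add2
  c9: -  regs: r0:15,r1:22,r2:9,r3:Add1,r4:7,r5:Add2
  c10: CDB Add1=30  regs: r0:15,r1:22,r2:9,r3:30,r4:7,r5:Add2
  c11: CDB Add2=-20  regs: r0:15,r1:22,r2:9,r3:30,r4:7,r5:-20

STATUS = VALUE -20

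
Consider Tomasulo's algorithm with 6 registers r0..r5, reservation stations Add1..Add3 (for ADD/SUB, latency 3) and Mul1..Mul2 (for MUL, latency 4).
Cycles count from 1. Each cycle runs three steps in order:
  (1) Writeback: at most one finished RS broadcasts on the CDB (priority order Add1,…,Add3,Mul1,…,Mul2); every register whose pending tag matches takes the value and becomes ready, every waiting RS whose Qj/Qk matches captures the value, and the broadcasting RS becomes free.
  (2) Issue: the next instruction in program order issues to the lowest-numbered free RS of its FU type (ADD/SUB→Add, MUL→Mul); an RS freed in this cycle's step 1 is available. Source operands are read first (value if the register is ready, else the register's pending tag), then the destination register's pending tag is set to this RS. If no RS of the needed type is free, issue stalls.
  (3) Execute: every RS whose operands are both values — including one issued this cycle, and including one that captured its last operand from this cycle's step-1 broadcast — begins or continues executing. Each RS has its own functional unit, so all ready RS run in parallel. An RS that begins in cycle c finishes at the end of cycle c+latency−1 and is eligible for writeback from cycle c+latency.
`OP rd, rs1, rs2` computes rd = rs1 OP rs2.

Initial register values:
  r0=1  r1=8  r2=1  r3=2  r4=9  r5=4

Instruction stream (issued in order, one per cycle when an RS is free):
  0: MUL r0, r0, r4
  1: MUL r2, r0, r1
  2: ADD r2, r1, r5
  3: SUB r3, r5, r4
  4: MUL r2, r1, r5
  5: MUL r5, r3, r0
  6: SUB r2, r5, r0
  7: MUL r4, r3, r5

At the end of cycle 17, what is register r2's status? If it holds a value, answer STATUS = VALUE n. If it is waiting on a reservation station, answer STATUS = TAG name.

c1: issue MUL r0<-Mul1 | r0:Mul1,r1:8,r2:1,r3:2,r4:9,r5:4
c2: issue MUL r2<-Mul2 | r0:Mul1,r1:8,r2:Mul2,r3:2,r4:9,r5:4
c3: issue ADD r2<-Add1 | r0:Mul1,r1:8,r2:Add1,r3:2,r4:9,r5:4
c4: issue SUB r3<-Add2 | r0:Mul1,r1:8,r2:Add1,r3:Add2,r4:9,r5:4
c5: CDB Mul1=9; issue MUL r2<-Mul1 | r0:9,r1:8,r2:Mul1,r3:Add2,r4:9,r5:4
c6: CDB Add1=12; stall | r0:9,r1:8,r2:Mul1,r3:Add2,r4:9,r5:4
c7: CDB Add2=-5; stall | r0:9,r1:8,r2:Mul1,r3:-5,r4:9,r5:4
c8: stall | r0:9,r1:8,r2:Mul1,r3:-5,r4:9,r5:4
c9: CDB Mul1=32; issue MUL r5<-Mul1 | r0:9,r1:8,r2:32,r3:-5,r4:9,r5:Mul1
c10: CDB Mul2=72; issue SUB r2<-Add1 | r0:9,r1:8,r2:Add1,r3:-5,r4:9,r5:Mul1
c11: issue MUL r4<-Mul2 | r0:9,r1:8,r2:Add1,r3:-5,r4:Mul2,r5:Mul1
c12: - | r0:9,r1:8,r2:Add1,r3:-5,r4:Mul2,r5:Mul1
c13: CDB Mul1=-45 | r0:9,r1:8,r2:Add1,r3:-5,r4:Mul2,r5:-45
c14: - | r0:9,r1:8,r2:Add1,r3:-5,r4:Mul2,r5:-45
c15: - | r0:9,r1:8,r2:Add1,r3:-5,r4:Mul2,r5:-45
c16: CDB Add1=-54 | r0:9,r1:8,r2:-54,r3:-5,r4:Mul2,r5:-45
c17: CDB Mul2=225 | r0:9,r1:8,r2:-54,r3:-5,r4:225,r5:-45

STATUS = VALUE -54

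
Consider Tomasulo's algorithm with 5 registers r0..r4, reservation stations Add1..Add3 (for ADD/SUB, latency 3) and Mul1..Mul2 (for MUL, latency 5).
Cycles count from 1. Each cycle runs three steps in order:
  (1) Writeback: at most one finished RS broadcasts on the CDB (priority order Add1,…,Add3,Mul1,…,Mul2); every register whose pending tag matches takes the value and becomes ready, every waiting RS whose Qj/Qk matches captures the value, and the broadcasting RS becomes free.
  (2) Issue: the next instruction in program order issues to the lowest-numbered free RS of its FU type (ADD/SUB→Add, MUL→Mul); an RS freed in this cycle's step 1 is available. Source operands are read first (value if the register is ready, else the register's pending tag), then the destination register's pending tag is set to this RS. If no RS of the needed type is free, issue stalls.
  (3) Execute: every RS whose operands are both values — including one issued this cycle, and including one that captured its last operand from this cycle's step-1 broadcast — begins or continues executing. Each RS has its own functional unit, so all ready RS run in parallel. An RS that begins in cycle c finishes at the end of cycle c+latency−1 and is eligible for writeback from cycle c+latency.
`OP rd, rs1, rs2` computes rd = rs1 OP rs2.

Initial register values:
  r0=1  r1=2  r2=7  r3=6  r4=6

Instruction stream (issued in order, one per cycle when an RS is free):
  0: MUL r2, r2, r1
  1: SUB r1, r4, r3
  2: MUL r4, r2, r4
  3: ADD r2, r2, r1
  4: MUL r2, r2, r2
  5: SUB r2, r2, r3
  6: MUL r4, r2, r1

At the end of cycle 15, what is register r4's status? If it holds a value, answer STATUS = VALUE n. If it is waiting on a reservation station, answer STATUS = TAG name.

cycle 1: issue MUL r2<-Mul1 // r0:1,r1:2,r2:Mul1,r3:6,r4:6
cycle 2: issue SUB r1<-Add1 // r0:1,r1:Add1,r2:Mul1,r3:6,r4:6
cycle 3: issue MUL r4<-Mul2 // r0:1,r1:Add1,r2:Mul1,r3:6,r4:Mul2
cycle 4: issue ADD r2<-Add2 // r0:1,r1:Add1,r2:Add2,r3:6,r4:Mul2
cycle 5: CDB Add1=0; stall // r0:1,r1:0,r2:Add2,r3:6,r4:Mul2
cycle 6: CDB Mul1=14; issue MUL r2<-Mul1 // r0:1,r1:0,r2:Mul1,r3:6,r4:Mul2
cycle 7: issue SUB r2<-Add1 // r0:1,r1:0,r2:Add1,r3:6,r4:Mul2
cycle 8: stall // r0:1,r1:0,r2:Add1,r3:6,r4:Mul2
cycle 9: CDB Add2=14; stall // r0:1,r1:0,r2:Add1,r3:6,r4:Mul2
cycle 10: stall // r0:1,r1:0,r2:Add1,r3:6,r4:Mul2
cycle 11: CDB Mul2=84; issue MUL r4<-Mul2 // r0:1,r1:0,r2:Add1,r3:6,r4:Mul2
cycle 12: - // r0:1,r1:0,r2:Add1,r3:6,r4:Mul2
cycle 13: - // r0:1,r1:0,r2:Add1,r3:6,r4:Mul2
cycle 14: CDB Mul1=196 // r0:1,r1:0,r2:Add1,r3:6,r4:Mul2
cycle 15: - // r0:1,r1:0,r2:Add1,r3:6,r4:Mul2

STATUS = TAG Mul2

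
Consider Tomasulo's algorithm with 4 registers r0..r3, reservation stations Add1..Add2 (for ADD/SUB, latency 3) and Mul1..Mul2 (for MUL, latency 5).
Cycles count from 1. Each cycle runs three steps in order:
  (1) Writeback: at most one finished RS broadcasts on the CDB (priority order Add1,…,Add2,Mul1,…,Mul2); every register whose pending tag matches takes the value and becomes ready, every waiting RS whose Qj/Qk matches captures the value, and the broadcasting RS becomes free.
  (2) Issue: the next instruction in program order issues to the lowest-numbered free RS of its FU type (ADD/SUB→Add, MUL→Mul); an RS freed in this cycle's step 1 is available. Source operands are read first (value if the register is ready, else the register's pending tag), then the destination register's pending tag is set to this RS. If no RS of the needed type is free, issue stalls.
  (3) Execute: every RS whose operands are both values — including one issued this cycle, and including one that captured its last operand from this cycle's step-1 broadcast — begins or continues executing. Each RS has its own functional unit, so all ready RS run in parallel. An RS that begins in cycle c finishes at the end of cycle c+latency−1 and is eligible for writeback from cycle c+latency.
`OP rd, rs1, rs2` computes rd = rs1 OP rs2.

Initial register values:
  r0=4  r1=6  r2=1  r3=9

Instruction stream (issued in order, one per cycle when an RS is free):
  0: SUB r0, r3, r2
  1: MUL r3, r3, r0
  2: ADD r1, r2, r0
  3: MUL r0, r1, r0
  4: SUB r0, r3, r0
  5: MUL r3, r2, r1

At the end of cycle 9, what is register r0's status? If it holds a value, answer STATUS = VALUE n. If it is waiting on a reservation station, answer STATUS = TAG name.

STATUS = TAG Add1

c1: issue SUB r0<-Add1 | r0:Add1,r1:6,r2:1,r3:9
c2: issue MUL r3<-Mul1 | r0:Add1,r1:6,r2:1,r3:Mul1
c3: issue ADD r1<-Add2 | r0:Add1,r1:Add2,r2:1,r3:Mul1
c4: CDB Add1=8; issue MUL r0<-Mul2 | r0:Mul2,r1:Add2,r2:1,r3:Mul1
c5: issue SUB r0<-Add1 | r0:Add1,r1:Add2,r2:1,r3:Mul1
c6: stall | r0:Add1,r1:Add2,r2:1,r3:Mul1
c7: CDB Add2=9; stall | r0:Add1,r1:9,r2:1,r3:Mul1
c8: stall | r0:Add1,r1:9,r2:1,r3:Mul1
c9: CDB Mul1=72; issue MUL r3<-Mul1 | r0:Add1,r1:9,r2:1,r3:Mul1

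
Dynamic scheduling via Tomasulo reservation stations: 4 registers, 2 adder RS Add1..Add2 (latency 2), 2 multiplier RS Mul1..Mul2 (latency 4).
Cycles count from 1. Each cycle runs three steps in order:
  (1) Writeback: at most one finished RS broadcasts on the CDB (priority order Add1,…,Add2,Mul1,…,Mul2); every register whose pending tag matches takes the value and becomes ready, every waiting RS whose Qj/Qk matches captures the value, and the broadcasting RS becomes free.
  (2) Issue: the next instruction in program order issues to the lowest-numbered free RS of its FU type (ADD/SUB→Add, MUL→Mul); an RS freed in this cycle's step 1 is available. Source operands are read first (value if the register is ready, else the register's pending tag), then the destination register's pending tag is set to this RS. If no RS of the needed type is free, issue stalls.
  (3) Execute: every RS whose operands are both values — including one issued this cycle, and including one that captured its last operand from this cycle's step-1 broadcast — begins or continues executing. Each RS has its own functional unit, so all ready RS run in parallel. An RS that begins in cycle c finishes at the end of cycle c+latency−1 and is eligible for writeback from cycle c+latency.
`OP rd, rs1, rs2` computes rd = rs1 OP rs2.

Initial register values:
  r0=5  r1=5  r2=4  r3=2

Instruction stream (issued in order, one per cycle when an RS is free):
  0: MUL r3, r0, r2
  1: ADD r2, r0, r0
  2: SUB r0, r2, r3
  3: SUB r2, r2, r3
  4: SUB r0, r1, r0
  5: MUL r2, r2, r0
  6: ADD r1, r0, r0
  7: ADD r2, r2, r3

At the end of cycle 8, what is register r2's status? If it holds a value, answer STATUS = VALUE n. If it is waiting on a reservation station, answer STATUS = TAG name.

c1: issue MUL r3<-Mul1 | r0:5,r1:5,r2:4,r3:Mul1
c2: issue ADD r2<-Add1 | r0:5,r1:5,r2:Add1,r3:Mul1
c3: issue SUB r0<-Add2 | r0:Add2,r1:5,r2:Add1,r3:Mul1
c4: CDB Add1=10; issue SUB r2<-Add1 | r0:Add2,r1:5,r2:Add1,r3:Mul1
c5: CDB Mul1=20; stall | r0:Add2,r1:5,r2:Add1,r3:20
c6: stall | r0:Add2,r1:5,r2:Add1,r3:20
c7: CDB Add1=-10; issue SUB r0<-Add1 | r0:Add1,r1:5,r2:-10,r3:20
c8: CDB Add2=-10; issue MUL r2<-Mul1 | r0:Add1,r1:5,r2:Mul1,r3:20

STATUS = TAG Mul1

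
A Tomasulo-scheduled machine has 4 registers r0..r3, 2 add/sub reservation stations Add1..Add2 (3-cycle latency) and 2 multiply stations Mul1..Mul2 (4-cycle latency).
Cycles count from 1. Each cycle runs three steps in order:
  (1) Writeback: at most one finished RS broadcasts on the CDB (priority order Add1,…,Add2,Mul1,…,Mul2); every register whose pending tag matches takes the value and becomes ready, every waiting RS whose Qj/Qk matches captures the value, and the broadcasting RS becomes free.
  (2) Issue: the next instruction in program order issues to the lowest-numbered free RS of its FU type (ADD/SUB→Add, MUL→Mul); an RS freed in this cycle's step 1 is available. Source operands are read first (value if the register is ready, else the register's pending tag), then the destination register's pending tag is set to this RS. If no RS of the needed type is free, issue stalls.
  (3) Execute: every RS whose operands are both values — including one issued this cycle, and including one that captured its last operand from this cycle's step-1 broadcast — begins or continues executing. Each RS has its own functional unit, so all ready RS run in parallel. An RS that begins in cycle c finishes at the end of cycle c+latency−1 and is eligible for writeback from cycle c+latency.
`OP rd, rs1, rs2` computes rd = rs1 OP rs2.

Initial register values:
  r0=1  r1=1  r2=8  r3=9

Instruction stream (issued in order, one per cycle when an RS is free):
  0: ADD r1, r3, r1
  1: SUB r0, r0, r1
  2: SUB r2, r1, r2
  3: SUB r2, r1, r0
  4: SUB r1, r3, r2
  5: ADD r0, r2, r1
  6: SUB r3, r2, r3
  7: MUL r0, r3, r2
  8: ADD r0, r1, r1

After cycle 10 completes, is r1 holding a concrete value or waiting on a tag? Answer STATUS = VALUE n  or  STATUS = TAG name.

cycle 1: issue ADD r1<-Add1 // r0:1,r1:Add1,r2:8,r3:9
cycle 2: issue SUB r0<-Add2 // r0:Add2,r1:Add1,r2:8,r3:9
cycle 3: stall // r0:Add2,r1:Add1,r2:8,r3:9
cycle 4: CDB Add1=10; issue SUB r2<-Add1 // r0:Add2,r1:10,r2:Add1,r3:9
cycle 5: stall // r0:Add2,r1:10,r2:Add1,r3:9
cycle 6: stall // r0:Add2,r1:10,r2:Add1,r3:9
cycle 7: CDB Add1=2; issue SUB r2<-Add1 // r0:Add2,r1:10,r2:Add1,r3:9
cycle 8: CDB Add2=-9; issue SUB r1<-Add2 // r0:-9,r1:Add2,r2:Add1,r3:9
cycle 9: stall // r0:-9,r1:Add2,r2:Add1,r3:9
cycle 10: stall // r0:-9,r1:Add2,r2:Add1,r3:9

STATUS = TAG Add2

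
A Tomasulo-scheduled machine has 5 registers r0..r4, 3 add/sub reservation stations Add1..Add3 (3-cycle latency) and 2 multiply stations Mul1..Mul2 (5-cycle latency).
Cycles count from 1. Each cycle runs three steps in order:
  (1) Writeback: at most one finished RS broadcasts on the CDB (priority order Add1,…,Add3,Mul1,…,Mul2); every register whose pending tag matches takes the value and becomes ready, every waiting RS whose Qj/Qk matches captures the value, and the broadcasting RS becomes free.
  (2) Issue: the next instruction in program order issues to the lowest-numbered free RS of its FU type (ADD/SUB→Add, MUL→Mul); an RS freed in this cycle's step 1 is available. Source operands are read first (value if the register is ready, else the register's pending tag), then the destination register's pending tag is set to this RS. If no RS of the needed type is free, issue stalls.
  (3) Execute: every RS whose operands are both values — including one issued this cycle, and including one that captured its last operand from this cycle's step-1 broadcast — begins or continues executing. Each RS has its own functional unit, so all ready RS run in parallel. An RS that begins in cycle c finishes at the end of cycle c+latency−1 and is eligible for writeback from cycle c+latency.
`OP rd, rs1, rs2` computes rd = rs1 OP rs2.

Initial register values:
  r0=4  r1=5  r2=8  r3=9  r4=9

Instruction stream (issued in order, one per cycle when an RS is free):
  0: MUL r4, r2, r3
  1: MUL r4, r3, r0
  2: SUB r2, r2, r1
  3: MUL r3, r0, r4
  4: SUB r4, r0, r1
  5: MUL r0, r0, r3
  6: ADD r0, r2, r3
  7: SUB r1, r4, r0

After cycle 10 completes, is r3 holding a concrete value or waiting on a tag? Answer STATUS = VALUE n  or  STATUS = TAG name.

cycle 1: issue MUL r4<-Mul1 // r0:4,r1:5,r2:8,r3:9,r4:Mul1
cycle 2: issue MUL r4<-Mul2 // r0:4,r1:5,r2:8,r3:9,r4:Mul2
cycle 3: issue SUB r2<-Add1 // r0:4,r1:5,r2:Add1,r3:9,r4:Mul2
cycle 4: stall // r0:4,r1:5,r2:Add1,r3:9,r4:Mul2
cycle 5: stall // r0:4,r1:5,r2:Add1,r3:9,r4:Mul2
cycle 6: CDB Add1=3; stall // r0:4,r1:5,r2:3,r3:9,r4:Mul2
cycle 7: CDB Mul1=72; issue MUL r3<-Mul1 // r0:4,r1:5,r2:3,r3:Mul1,r4:Mul2
cycle 8: CDB Mul2=36; issue SUB r4<-Add1 // r0:4,r1:5,r2:3,r3:Mul1,r4:Add1
cycle 9: issue MUL r0<-Mul2 // r0:Mul2,r1:5,r2:3,r3:Mul1,r4:Add1
cycle 10: issue ADD r0<-Add2 // r0:Add2,r1:5,r2:3,r3:Mul1,r4:Add1

STATUS = TAG Mul1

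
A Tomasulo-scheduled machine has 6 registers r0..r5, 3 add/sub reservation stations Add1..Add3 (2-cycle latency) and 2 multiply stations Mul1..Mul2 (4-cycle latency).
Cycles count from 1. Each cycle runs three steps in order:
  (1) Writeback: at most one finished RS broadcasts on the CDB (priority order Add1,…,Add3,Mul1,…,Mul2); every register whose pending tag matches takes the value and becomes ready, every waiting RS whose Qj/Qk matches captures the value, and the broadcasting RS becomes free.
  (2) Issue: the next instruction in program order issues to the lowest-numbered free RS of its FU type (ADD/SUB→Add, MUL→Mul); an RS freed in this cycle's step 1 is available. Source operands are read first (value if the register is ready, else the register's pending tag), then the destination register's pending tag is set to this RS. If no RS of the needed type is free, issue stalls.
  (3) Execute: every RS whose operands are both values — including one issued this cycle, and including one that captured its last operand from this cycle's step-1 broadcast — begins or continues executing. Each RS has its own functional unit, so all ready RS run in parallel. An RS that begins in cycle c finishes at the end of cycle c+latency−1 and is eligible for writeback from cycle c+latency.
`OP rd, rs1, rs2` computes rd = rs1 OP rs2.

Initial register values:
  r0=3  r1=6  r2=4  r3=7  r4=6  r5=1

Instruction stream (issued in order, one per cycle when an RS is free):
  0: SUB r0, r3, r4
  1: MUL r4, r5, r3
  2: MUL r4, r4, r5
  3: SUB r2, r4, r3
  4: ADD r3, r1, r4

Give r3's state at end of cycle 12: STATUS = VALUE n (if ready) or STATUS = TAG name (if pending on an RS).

STATUS = TAG Add2

c1: issue SUB r0<-Add1 | r0:Add1,r1:6,r2:4,r3:7,r4:6,r5:1
c2: issue MUL r4<-Mul1 | r0:Add1,r1:6,r2:4,r3:7,r4:Mul1,r5:1
c3: CDB Add1=1; issue MUL r4<-Mul2 | r0:1,r1:6,r2:4,r3:7,r4:Mul2,r5:1
c4: issue SUB r2<-Add1 | r0:1,r1:6,r2:Add1,r3:7,r4:Mul2,r5:1
c5: issue ADD r3<-Add2 | r0:1,r1:6,r2:Add1,r3:Add2,r4:Mul2,r5:1
c6: CDB Mul1=7 | r0:1,r1:6,r2:Add1,r3:Add2,r4:Mul2,r5:1
c7: - | r0:1,r1:6,r2:Add1,r3:Add2,r4:Mul2,r5:1
c8: - | r0:1,r1:6,r2:Add1,r3:Add2,r4:Mul2,r5:1
c9: - | r0:1,r1:6,r2:Add1,r3:Add2,r4:Mul2,r5:1
c10: CDB Mul2=7 | r0:1,r1:6,r2:Add1,r3:Add2,r4:7,r5:1
c11: - | r0:1,r1:6,r2:Add1,r3:Add2,r4:7,r5:1
c12: CDB Add1=0 | r0:1,r1:6,r2:0,r3:Add2,r4:7,r5:1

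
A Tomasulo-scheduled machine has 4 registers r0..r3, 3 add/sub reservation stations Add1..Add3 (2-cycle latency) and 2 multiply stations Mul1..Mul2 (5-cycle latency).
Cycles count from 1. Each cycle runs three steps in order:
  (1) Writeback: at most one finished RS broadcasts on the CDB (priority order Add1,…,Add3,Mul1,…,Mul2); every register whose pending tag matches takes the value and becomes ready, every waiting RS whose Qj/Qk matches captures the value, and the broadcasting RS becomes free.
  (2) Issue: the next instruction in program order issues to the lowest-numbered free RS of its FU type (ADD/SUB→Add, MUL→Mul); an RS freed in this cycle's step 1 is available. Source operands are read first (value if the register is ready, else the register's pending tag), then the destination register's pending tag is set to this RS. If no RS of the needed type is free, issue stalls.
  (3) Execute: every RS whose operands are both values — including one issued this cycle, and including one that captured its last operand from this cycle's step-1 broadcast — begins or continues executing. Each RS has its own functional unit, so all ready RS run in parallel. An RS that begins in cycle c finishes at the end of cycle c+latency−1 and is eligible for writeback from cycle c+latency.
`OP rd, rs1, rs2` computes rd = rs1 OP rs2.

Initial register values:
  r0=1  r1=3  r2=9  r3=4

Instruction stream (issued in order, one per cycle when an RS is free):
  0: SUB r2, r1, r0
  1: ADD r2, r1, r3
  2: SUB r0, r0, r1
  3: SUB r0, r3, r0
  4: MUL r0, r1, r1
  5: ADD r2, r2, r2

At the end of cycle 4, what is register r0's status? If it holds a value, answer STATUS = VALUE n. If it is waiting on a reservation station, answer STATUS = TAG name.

  c1: issue SUB r2<-Add1  regs: r0:1,r1:3,r2:Add1,r3:4
  c2: issue ADD r2<-Add2  regs: r0:1,r1:3,r2:Add2,r3:4
  c3: CDB Add1=2; issue SUB r0<-Add1  regs: r0:Add1,r1:3,r2:Add2,r3:4
  c4: CDB Add2=7; issue SUB r0<-Add2  regs: r0:Add2,r1:3,r2:7,r3:4

STATUS = TAG Add2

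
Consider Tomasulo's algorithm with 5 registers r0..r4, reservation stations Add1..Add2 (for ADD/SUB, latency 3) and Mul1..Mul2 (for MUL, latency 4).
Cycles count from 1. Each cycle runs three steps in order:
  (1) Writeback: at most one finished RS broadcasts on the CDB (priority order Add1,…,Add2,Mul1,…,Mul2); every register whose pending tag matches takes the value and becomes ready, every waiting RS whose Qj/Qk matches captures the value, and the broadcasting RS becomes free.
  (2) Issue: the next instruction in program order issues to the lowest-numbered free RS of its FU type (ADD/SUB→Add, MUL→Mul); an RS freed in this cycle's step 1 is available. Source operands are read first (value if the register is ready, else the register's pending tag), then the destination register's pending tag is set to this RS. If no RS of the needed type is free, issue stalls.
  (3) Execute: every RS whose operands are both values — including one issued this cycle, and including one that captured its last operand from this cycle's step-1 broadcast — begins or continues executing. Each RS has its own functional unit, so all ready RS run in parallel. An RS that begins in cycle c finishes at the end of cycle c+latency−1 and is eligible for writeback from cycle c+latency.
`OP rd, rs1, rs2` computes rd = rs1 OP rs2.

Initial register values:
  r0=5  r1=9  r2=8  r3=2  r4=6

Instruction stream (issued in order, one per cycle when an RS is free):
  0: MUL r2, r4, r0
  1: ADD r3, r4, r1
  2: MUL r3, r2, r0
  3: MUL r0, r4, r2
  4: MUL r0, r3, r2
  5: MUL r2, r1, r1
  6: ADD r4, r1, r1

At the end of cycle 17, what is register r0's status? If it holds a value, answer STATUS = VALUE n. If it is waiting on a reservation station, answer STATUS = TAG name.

STATUS = VALUE 4500

  c1: issue MUL r2<-Mul1  regs: r0:5,r1:9,r2:Mul1,r3:2,r4:6
  c2: issue ADD r3<-Add1  regs: r0:5,r1:9,r2:Mul1,r3:Add1,r4:6
  c3: issue MUL r3<-Mul2  regs: r0:5,r1:9,r2:Mul1,r3:Mul2,r4:6
  c4: stall  regs: r0:5,r1:9,r2:Mul1,r3:Mul2,r4:6
  c5: CDB Add1=15; stall  regs: r0:5,r1:9,r2:Mul1,r3:Mul2,r4:6
  c6: CDB Mul1=30; issue MUL r0<-Mul1  regs: r0:Mul1,r1:9,r2:30,r3:Mul2,r4:6
  c7: stall  regs: r0:Mul1,r1:9,r2:30,r3:Mul2,r4:6
  c8: stall  regs: r0:Mul1,r1:9,r2:30,r3:Mul2,r4:6
  c9: stall  regs: r0:Mul1,r1:9,r2:30,r3:Mul2,r4:6
  c10: CDB Mul1=180; issue MUL r0<-Mul1  regs: r0:Mul1,r1:9,r2:30,r3:Mul2,r4:6
  c11: CDB Mul2=150; issue MUL r2<-Mul2  regs: r0:Mul1,r1:9,r2:Mul2,r3:150,r4:6
  c12: issue ADD r4<-Add1  regs: r0:Mul1,r1:9,r2:Mul2,r3:150,r4:Add1
  c13: -  regs: r0:Mul1,r1:9,r2:Mul2,r3:150,r4:Add1
  c14: -  regs: r0:Mul1,r1:9,r2:Mul2,r3:150,r4:Add1
  c15: CDB Add1=18  regs: r0:Mul1,r1:9,r2:Mul2,r3:150,r4:18
  c16: CDB Mul1=4500  regs: r0:4500,r1:9,r2:Mul2,r3:150,r4:18
  c17: CDB Mul2=81  regs: r0:4500,r1:9,r2:81,r3:150,r4:18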